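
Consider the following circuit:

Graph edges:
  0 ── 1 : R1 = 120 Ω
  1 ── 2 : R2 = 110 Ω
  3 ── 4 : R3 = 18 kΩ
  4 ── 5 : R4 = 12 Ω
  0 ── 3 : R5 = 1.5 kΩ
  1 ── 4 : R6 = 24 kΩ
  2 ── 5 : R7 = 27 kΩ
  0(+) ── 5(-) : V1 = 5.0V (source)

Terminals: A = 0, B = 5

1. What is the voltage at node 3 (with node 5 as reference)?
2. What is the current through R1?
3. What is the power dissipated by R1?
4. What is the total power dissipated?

Nodal analysis, taking node 5 as the 0 V reference.
Source V1 fixes V_0 = 5 V.
KCL at each unknown node (sum of currents leaving = 0; resistances in Ω):
  Node 1: (V_1 - 5)/120 + (V_1 - V_2)/110 + (V_1 - V_4)/24000 = 0
  Node 2: (V_2 - V_1)/110 + (V_2 - 0)/27000 = 0
  Node 3: (V_3 - V_4)/18000 + (V_3 - 5)/1500 = 0
  Node 4: (V_4 - V_3)/18000 + (V_4 - 0)/12 + (V_4 - V_1)/24000 = 0
Collecting terms (coefficients in siemens):
  0.01747·V_1 - 0.009091·V_2 - 0.00004167·V_4 = 0.04167
  0.009128·V_2 - 0.009091·V_1 = 0
  0.0007222·V_3 - 0.00005556·V_4 = 0.003333
  0.08343·V_4 - 0.00004167·V_1 - 0.00005556·V_3 = 0
Solving these 4 simultaneous equations (Gaussian elimination) gives:
  V_1 = 4.953 V, V_2 = 4.933 V, V_3 = 4.616 V, V_4 = 0.005547 V
Part 1:
  Read off the nodal solution: V_3 = 4.616 V
Part 2:
  I_R1 = (V_0 - V_1)/R1 = (5 - 4.953)/120 = 0.0003889 A
  Magnitude: I_R1 = 0.0003889 A
Part 3:
  I_R1 = (V_0 - V_1)/R1 = (5 - 4.953)/120 = 0.0003889 A
  P_R1 = I_R1² × R1 = (0.0003889)² × 120 = 0.00001815 W
Part 4:
  Power in each resistor, P = (ΔV)²/R:
    P_R1 = (5 - 4.953)²/120 = 0.00001815 W
    P_R2 = (4.953 - 4.933)²/110 = 0.000003672 W
    P_R3 = (4.616 - 0.005547)²/18000 = 0.001181 W
    P_R4 = (0.005547 - 0)²/12 = 0.000002564 W
    P_R5 = (5 - 4.616)²/1500 = 0.0000984 W
    P_R6 = (4.953 - 0.005547)²/24000 = 0.00102 W
    P_R7 = (4.933 - 0)²/27000 = 0.0009014 W
  P_total = P_R1 + P_R2 + P_R3 + P_R4 + P_R5 + P_R6 + P_R7 = 0.003225 W

Final answers:
1. V_3 = 4.616 V
2. I_R1 = 0.0003889 A
3. P_R1 = 1.815e-05 W
4. P_total = 0.003225 W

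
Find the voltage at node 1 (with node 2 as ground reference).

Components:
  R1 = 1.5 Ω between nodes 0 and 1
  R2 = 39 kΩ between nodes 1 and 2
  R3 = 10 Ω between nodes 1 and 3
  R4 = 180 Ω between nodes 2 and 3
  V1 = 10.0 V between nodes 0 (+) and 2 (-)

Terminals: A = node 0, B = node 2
Nodal analysis, taking node 2 as the 0 V reference.
Source V1 fixes V_0 = 10 V.
KCL at each unknown node (sum of currents leaving = 0; resistances in Ω):
  Node 1: (V_1 - 10)/1.5 + (V_1 - 0)/39000 + (V_1 - V_3)/10 = 0
  Node 3: (V_3 - V_1)/10 + (V_3 - 0)/180 = 0
Collecting terms (coefficients in siemens):
  0.7667·V_1 - 0.1·V_3 = 6.667
  0.1056·V_3 - 0.1·V_1 = 0
Determinant D = (0.7667)(0.1056) - (-0.1)(-0.1) = 0.07093
V_1 = [(6.667)(0.1056) - (-0.1)(0)]/D = 9.921 V
V_3 = [(0.7667)(0) - (6.667)(-0.1)]/D = 9.399 V
The requested potential is V_1 = 9.921 V.

Final answer: V_1 = 9.921 V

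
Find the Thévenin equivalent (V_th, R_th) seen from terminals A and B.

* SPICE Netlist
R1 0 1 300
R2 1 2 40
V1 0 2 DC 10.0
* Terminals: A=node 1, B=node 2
Step 1 — V_th is the open-circuit voltage V_A - V_B (nothing connected across the terminals).
Nodal analysis, taking node 2 as the 0 V reference.
Source V1 fixes V_0 = 10 V.
KCL at each unknown node (sum of currents leaving = 0; resistances in Ω):
  Node 1: (V_1 - 10)/300 + (V_1 - 0)/40 = 0
Collecting terms: 0.02833 × V_1 = 0.03333  =>  V_1 = 1.176 V
V_th = V_1 - V_2 = 1.176 - 0 = 1.176 V
Step 2 — R_th: zero the source — replace V1 by a short circuit (node 2 merges into node 0) — and find the resistance seen between A (node 1) and B (node 0).
Reduce the network between node 1 (A) and node 0 (B) by series/parallel combination:
  Rp1 = R1 ‖ R2 (parallel, both between nodes 0 and 1) = 1/(1/300 + 1/40) = 35.29 Ω
R_th = 35.29 Ω

Final answer: V_th = 1.176 V, R_th = 35.29 Ω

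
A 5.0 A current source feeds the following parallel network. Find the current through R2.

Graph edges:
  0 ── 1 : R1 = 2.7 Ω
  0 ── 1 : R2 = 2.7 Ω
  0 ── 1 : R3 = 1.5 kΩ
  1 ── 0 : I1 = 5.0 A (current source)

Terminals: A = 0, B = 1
All resistors sit directly between nodes 0 and 1, so they are in parallel and share one voltage V; the full source current 5 A splits among them.
1/R_par = 1/2.7 + 1/2.7 + 1/1500 = 0.7414 S  =>  R_par = 1.349 Ω
V = I × R_par = 5 × 1.349 = 6.744 V
I_R2 = V/R2 = 6.744/2.7 = 2.498 A

Final answer: 2.498 A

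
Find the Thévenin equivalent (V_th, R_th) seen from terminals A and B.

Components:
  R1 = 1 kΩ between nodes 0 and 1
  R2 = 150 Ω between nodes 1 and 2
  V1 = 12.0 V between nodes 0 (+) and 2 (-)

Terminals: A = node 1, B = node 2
Step 1 — V_th is the open-circuit voltage V_A - V_B (nothing connected across the terminals).
Nodal analysis, taking node 2 as the 0 V reference.
Source V1 fixes V_0 = 12 V.
KCL at each unknown node (sum of currents leaving = 0; resistances in Ω):
  Node 1: (V_1 - 12)/1000 + (V_1 - 0)/150 = 0
Collecting terms: 0.007667 × V_1 = 0.012  =>  V_1 = 1.565 V
V_th = V_1 - V_2 = 1.565 - 0 = 1.565 V
Step 2 — R_th: zero the source — replace V1 by a short circuit (node 2 merges into node 0) — and find the resistance seen between A (node 1) and B (node 0).
Reduce the network between node 1 (A) and node 0 (B) by series/parallel combination:
  Rp1 = R1 ‖ R2 (parallel, both between nodes 0 and 1) = 1/(1/1000 + 1/150) = 130.4 Ω
R_th = 130.4 Ω

Final answer: V_th = 1.565 V, R_th = 130.4 Ω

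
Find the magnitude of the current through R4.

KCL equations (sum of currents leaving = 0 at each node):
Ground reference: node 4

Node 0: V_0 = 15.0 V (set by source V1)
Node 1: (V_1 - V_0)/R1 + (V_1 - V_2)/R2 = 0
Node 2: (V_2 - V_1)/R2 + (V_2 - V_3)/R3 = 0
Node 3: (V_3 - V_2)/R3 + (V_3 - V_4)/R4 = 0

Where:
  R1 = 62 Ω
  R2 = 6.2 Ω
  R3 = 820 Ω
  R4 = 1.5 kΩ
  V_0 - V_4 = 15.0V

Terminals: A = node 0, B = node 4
Nodal analysis, taking node 4 as the 0 V reference.
Source V1 fixes V_0 = 15 V.
KCL at each unknown node (sum of currents leaving = 0; resistances in Ω):
  Node 1: (V_1 - 15)/62 + (V_1 - V_2)/6.2 = 0
  Node 2: (V_2 - V_1)/6.2 + (V_2 - V_3)/820 = 0
  Node 3: (V_3 - V_2)/820 + (V_3 - 0)/1500 = 0
Collecting terms (coefficients in siemens):
  0.1774·V_1 - 0.1613·V_2 = 0.2419
  0.1625·V_2 - 0.1613·V_1 - 0.00122·V_3 = 0
  0.001886·V_3 - 0.00122·V_2 = 0
Solving these 3 simultaneous equations (Gaussian elimination) gives:
  V_1 = 14.61 V, V_2 = 14.57 V, V_3 = 9.421 V
I_R4 = (V_3 - V_4)/R4 = (9.421 - 0)/1500 = 0.006281 A
|I_R4| = 0.006281 A

Final answer: |I_R4| = 0.006281 A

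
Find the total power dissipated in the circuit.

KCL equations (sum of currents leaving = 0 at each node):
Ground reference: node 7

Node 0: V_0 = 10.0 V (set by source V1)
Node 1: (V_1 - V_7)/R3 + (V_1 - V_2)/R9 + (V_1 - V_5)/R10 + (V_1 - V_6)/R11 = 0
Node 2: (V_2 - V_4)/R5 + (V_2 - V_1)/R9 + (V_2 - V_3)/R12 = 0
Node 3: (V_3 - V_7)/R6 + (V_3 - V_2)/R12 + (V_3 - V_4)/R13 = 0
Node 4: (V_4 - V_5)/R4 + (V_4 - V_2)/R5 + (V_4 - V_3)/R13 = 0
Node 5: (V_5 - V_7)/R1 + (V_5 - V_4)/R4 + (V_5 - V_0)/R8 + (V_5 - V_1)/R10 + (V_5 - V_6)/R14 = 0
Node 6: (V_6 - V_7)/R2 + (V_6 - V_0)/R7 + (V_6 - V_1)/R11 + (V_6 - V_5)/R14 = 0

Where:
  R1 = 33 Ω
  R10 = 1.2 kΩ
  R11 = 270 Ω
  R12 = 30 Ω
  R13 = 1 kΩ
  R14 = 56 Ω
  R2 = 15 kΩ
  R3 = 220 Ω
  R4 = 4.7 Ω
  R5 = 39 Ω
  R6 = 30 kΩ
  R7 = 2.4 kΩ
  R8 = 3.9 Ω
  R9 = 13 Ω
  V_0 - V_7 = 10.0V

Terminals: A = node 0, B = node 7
Nodal analysis, taking node 7 as the 0 V reference.
Source V1 fixes V_0 = 10 V.
KCL at each unknown node (sum of currents leaving = 0; resistances in Ω):
  Node 1: (V_1 - 0)/220 + (V_1 - V_2)/13 + (V_1 - V_5)/1200 + (V_1 - V_6)/270 = 0
  Node 2: (V_2 - V_4)/39 + (V_2 - V_1)/13 + (V_2 - V_3)/30 = 0
  Node 3: (V_3 - 0)/30000 + (V_3 - V_2)/30 + (V_3 - V_4)/1000 = 0
  Node 4: (V_4 - V_5)/4.7 + (V_4 - V_2)/39 + (V_4 - V_3)/1000 = 0
  Node 5: (V_5 - 0)/33 + (V_5 - V_4)/4.7 + (V_5 - 10)/3.9 + (V_5 - V_1)/1200 + (V_5 - V_6)/56 = 0
  Node 6: (V_6 - 0)/15000 + (V_6 - 10)/2400 + (V_6 - V_1)/270 + (V_6 - V_5)/56 = 0
Collecting terms (coefficients in siemens):
  0.08601·V_1 - 0.07692·V_2 - 0.0008333·V_5 - 0.003704·V_6 = 0
  0.1359·V_2 - 0.07692·V_1 - 0.03333·V_3 - 0.02564·V_4 = 0
  0.03437·V_3 - 0.03333·V_2 - 0.001·V_4 = 0
  0.2394·V_4 - 0.02564·V_2 - 0.001·V_3 - 0.2128·V_5 = 0
  0.5182·V_5 - 0.0008333·V_1 - 0.2128·V_4 - 0.01786·V_6 = 2.564
  0.02204·V_6 - 0.003704·V_1 - 0.01786·V_5 = 0.004167
Solving these 6 simultaneous equations (Gaussian elimination) gives:
  V_1 = 7.308 V, V_2 = 7.662 V, V_3 = 7.685 V, V_4 = 8.697 V
  V_5 = 8.826 V, V_6 = 8.567 V
Power in each resistor, P = (ΔV)²/R:
  P_R1 = (8.826 - 0)²/33 = 2.361 W
  P_R2 = (8.567 - 0)²/15000 = 0.004893 W
  P_R3 = (7.308 - 0)²/220 = 0.2427 W
  P_R4 = (8.697 - 8.826)²/4.7 = 0.003565 W
  P_R5 = (7.662 - 8.697)²/39 = 0.02745 W
  P_R6 = (7.685 - 0)²/30000 = 0.001969 W
  P_R7 = (10 - 8.567)²/2400 = 0.0008559 W
  P_R8 = (10 - 8.826)²/3.9 = 0.3531 W
  P_R9 = (7.308 - 7.662)²/13 = 0.009679 W
  P_R10 = (7.308 - 8.826)²/1200 = 0.001923 W
  P_R11 = (7.308 - 8.567)²/270 = 0.005872 W
  P_R12 = (7.662 - 7.685)²/30 = 0.00001714 W
  P_R13 = (7.685 - 8.697)²/1000 = 0.001024 W
  P_R14 = (8.826 - 8.567)²/56 = 0.001204 W
P_total = P_R1 + P_R2 + P_R3 + P_R4 + P_R5 + P_R6 + P_R7 + P_R8 + P_R9 + P_R10 + P_R11 + P_R12 + P_R13 + P_R14 = 3.015 W

Final answer: 3.015 W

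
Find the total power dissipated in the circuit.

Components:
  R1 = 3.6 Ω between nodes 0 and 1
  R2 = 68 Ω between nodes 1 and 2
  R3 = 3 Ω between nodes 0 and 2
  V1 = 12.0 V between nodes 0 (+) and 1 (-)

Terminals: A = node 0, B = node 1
Nodal analysis, taking node 1 as the 0 V reference.
Source V1 fixes V_0 = 12 V.
KCL at each unknown node (sum of currents leaving = 0; resistances in Ω):
  Node 2: (V_2 - 0)/68 + (V_2 - 12)/3 = 0
Collecting terms: 0.348 × V_2 = 4  =>  V_2 = 11.49 V
Power in each resistor, P = (ΔV)²/R:
  P_R1 = (12 - 0)²/3.6 = 40 W
  P_R2 = (0 - 11.49)²/68 = 1.942 W
  P_R3 = (12 - 11.49)²/3 = 0.0857 W
P_total = P_R1 + P_R2 + P_R3 = 42.03 W

Final answer: 42.03 W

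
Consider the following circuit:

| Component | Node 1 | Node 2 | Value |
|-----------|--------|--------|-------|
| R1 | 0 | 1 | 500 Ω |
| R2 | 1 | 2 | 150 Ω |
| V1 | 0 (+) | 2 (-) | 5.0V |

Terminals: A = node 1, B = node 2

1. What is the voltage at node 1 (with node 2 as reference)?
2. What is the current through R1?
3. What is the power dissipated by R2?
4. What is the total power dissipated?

Nodal analysis, taking node 2 as the 0 V reference.
Source V1 fixes V_0 = 5 V.
KCL at each unknown node (sum of currents leaving = 0; resistances in Ω):
  Node 1: (V_1 - 5)/500 + (V_1 - 0)/150 = 0
Collecting terms: 0.008667 × V_1 = 0.01  =>  V_1 = 1.154 V
Part 1:
  Read off the nodal solution: V_1 = 1.154 V
Part 2:
  I_R1 = (V_0 - V_1)/R1 = (5 - 1.154)/500 = 0.007692 A
  Magnitude: I_R1 = 0.007692 A
Part 3:
  I_R2 = (V_1 - V_2)/R2 = (1.154 - 0)/150 = 0.007692 A
  P_R2 = I_R2² × R2 = (0.007692)² × 150 = 0.008876 W
Part 4:
  Power in each resistor, P = (ΔV)²/R:
    P_R1 = (5 - 1.154)²/500 = 0.02959 W
    P_R2 = (1.154 - 0)²/150 = 0.008876 W
  P_total = P_R1 + P_R2 = 0.03846 W

Final answers:
1. V_1 = 1.154 V
2. I_R1 = 0.007692 A
3. P_R2 = 0.008876 W
4. P_total = 0.03846 W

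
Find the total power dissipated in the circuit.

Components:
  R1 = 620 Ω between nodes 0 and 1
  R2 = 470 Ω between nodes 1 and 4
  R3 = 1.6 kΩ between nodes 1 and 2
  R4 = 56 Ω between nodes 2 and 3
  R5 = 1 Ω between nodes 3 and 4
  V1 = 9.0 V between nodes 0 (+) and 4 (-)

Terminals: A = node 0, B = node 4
Nodal analysis, taking node 4 as the 0 V reference.
Source V1 fixes V_0 = 9 V.
KCL at each unknown node (sum of currents leaving = 0; resistances in Ω):
  Node 1: (V_1 - 9)/620 + (V_1 - 0)/470 + (V_1 - V_2)/1600 = 0
  Node 2: (V_2 - V_1)/1600 + (V_2 - V_3)/56 = 0
  Node 3: (V_3 - V_2)/56 + (V_3 - 0)/1 = 0
Collecting terms (coefficients in siemens):
  0.004366·V_1 - 0.000625·V_2 = 0.01452
  0.01848·V_2 - 0.000625·V_1 - 0.01786·V_3 = 0
  1.018·V_3 - 0.01786·V_2 = 0
Solving these 3 simultaneous equations (Gaussian elimination) gives:
  V_1 = 3.342 V, V_2 = 0.1149 V, V_3 = 0.002017 V
Power in each resistor, P = (ΔV)²/R:
  P_R1 = (9 - 3.342)²/620 = 0.05164 W
  P_R2 = (3.342 - 0)²/470 = 0.02376 W
  P_R3 = (3.342 - 0.1149)²/1600 = 0.006507 W
  P_R4 = (0.1149 - 0.002017)²/56 = 0.0002277 W
  P_R5 = (0.002017 - 0)²/1 = 0.000004067 W
P_total = P_R1 + P_R2 + P_R3 + P_R4 + P_R5 = 0.08214 W

Final answer: 0.08214 W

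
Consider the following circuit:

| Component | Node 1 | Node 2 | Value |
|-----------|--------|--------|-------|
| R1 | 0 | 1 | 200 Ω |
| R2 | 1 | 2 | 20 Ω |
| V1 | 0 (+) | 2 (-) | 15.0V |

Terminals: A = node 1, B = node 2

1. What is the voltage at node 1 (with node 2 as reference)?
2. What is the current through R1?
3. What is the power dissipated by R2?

Nodal analysis, taking node 2 as the 0 V reference.
Source V1 fixes V_0 = 15 V.
KCL at each unknown node (sum of currents leaving = 0; resistances in Ω):
  Node 1: (V_1 - 15)/200 + (V_1 - 0)/20 = 0
Collecting terms: 0.055 × V_1 = 0.075  =>  V_1 = 1.364 V
Part 1:
  Read off the nodal solution: V_1 = 1.364 V
Part 2:
  I_R1 = (V_0 - V_1)/R1 = (15 - 1.364)/200 = 0.06818 A
  Magnitude: I_R1 = 0.06818 A
Part 3:
  I_R2 = (V_1 - V_2)/R2 = (1.364 - 0)/20 = 0.06818 A
  P_R2 = I_R2² × R2 = (0.06818)² × 20 = 0.09298 W

Final answers:
1. V_1 = 1.364 V
2. I_R1 = 0.06818 A
3. P_R2 = 0.09298 W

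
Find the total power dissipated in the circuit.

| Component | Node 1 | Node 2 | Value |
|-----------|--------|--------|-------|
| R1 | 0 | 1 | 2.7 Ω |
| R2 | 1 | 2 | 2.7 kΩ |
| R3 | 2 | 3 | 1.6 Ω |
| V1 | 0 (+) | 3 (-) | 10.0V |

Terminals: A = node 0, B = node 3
Nodal analysis, taking node 3 as the 0 V reference.
Source V1 fixes V_0 = 10 V.
KCL at each unknown node (sum of currents leaving = 0; resistances in Ω):
  Node 1: (V_1 - 10)/2.7 + (V_1 - V_2)/2700 = 0
  Node 2: (V_2 - V_1)/2700 + (V_2 - 0)/1.6 = 0
Collecting terms (coefficients in siemens):
  0.3707·V_1 - 0.0003704·V_2 = 3.704
  0.6254·V_2 - 0.0003704·V_1 = 0
Determinant D = (0.3707)(0.6254) - (-0.0003704)(-0.0003704) = 0.2319
V_1 = [(3.704)(0.6254) - (-0.0003704)(0)]/D = 9.99 V
V_2 = [(0.3707)(0) - (3.704)(-0.0003704)]/D = 0.005917 V
Power in each resistor, P = (ΔV)²/R:
  P_R1 = (10 - 9.99)²/2.7 = 0.00003692 W
  P_R2 = (9.99 - 0.005917)²/2700 = 0.03692 W
  P_R3 = (0.005917 - 0)²/1.6 = 0.00002188 W
P_total = P_R1 + P_R2 + P_R3 = 0.03698 W

Final answer: 0.03698 W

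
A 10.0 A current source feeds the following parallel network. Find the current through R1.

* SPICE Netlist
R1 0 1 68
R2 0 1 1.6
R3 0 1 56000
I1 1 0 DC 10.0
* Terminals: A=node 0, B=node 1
All resistors sit directly between nodes 0 and 1, so they are in parallel and share one voltage V; the full source current 10 A splits among them.
1/R_par = 1/68 + 1/1.6 + 1/56000 = 0.6397 S  =>  R_par = 1.563 Ω
V = I × R_par = 10 × 1.563 = 15.63 V
I_R1 = V/R1 = 15.63/68 = 0.2299 A

Final answer: 0.2299 A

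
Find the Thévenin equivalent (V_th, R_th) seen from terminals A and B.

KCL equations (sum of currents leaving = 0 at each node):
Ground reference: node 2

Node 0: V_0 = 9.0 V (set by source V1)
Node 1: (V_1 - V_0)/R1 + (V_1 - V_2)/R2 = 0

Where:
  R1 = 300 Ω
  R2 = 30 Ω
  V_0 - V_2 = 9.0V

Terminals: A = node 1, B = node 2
Step 1 — V_th is the open-circuit voltage V_A - V_B (nothing connected across the terminals).
Nodal analysis, taking node 2 as the 0 V reference.
Source V1 fixes V_0 = 9 V.
KCL at each unknown node (sum of currents leaving = 0; resistances in Ω):
  Node 1: (V_1 - 9)/300 + (V_1 - 0)/30 = 0
Collecting terms: 0.03667 × V_1 = 0.03  =>  V_1 = 0.8182 V
V_th = V_1 - V_2 = 0.8182 - 0 = 0.8182 V
Step 2 — R_th: zero the source — replace V1 by a short circuit (node 2 merges into node 0) — and find the resistance seen between A (node 1) and B (node 0).
Reduce the network between node 1 (A) and node 0 (B) by series/parallel combination:
  Rp1 = R1 ‖ R2 (parallel, both between nodes 0 and 1) = 1/(1/300 + 1/30) = 27.27 Ω
R_th = 27.27 Ω

Final answer: V_th = 0.8182 V, R_th = 27.27 Ω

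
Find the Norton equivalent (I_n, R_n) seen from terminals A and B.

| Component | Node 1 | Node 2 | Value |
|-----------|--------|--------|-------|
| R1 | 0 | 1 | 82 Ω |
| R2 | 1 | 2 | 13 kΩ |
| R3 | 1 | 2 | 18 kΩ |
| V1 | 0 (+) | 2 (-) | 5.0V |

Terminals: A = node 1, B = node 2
Find the Thévenin equivalent first; then I_n = V_th/R_th and R_n = R_th.
Step 1 — V_th is the open-circuit voltage V_A - V_B (nothing connected across the terminals).
Nodal analysis, taking node 2 as the 0 V reference.
Source V1 fixes V_0 = 5 V.
KCL at each unknown node (sum of currents leaving = 0; resistances in Ω):
  Node 1: (V_1 - 5)/82 + (V_1 - 0)/13000 + (V_1 - 0)/18000 = 0
Collecting terms: 0.01233 × V_1 = 0.06098  =>  V_1 = 4.946 V
V_th = V_1 - V_2 = 4.946 - 0 = 4.946 V
Step 2 — R_th: zero the source — replace V1 by a short circuit (node 2 merges into node 0) — and find the resistance seen between A (node 1) and B (node 0).
Reduce the network between node 1 (A) and node 0 (B) by series/parallel combination:
  Rp1 = R1 ‖ R2 ‖ R3 (parallel, all between nodes 0 and 1) = 1/(1/82 + 1/13000 + 1/18000) = 81.12 Ω
R_th = 81.12 Ω
I_n = V_th/R_th = 4.946/81.12 = 0.06098 A, and R_n = R_th = 81.12 Ω

Final answer: I_n = 0.06098 A, R_n = 81.12 Ω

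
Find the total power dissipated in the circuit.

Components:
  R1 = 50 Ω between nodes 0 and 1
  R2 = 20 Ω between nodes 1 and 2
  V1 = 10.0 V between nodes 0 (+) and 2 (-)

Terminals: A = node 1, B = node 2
Nodal analysis, taking node 2 as the 0 V reference.
Source V1 fixes V_0 = 10 V.
KCL at each unknown node (sum of currents leaving = 0; resistances in Ω):
  Node 1: (V_1 - 10)/50 + (V_1 - 0)/20 = 0
Collecting terms: 0.07 × V_1 = 0.2  =>  V_1 = 2.857 V
Power in each resistor, P = (ΔV)²/R:
  P_R1 = (10 - 2.857)²/50 = 1.02 W
  P_R2 = (2.857 - 0)²/20 = 0.4082 W
P_total = P_R1 + P_R2 = 1.429 W

Final answer: 1.429 W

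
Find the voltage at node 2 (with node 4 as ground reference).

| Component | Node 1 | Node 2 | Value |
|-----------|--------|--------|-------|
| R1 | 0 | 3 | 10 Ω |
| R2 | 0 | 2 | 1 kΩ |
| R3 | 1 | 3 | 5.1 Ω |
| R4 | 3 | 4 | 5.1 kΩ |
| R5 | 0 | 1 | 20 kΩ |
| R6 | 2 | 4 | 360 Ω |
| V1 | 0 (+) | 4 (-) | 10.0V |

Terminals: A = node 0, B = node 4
Nodal analysis, taking node 4 as the 0 V reference.
Source V1 fixes V_0 = 10 V.
KCL at each unknown node (sum of currents leaving = 0; resistances in Ω):
  Node 1: (V_1 - V_3)/5.1 + (V_1 - 10)/20000 = 0
  Node 2: (V_2 - 10)/1000 + (V_2 - 0)/360 = 0
  Node 3: (V_3 - 10)/10 + (V_3 - V_1)/5.1 + (V_3 - 0)/5100 = 0
Collecting terms (coefficients in siemens):
  0.1961·V_1 - 0.1961·V_3 = 0.0005
  0.003778·V_2 = 0.01
  0.2963·V_3 - 0.1961·V_1 = 1
Solving these 3 simultaneous equations (Gaussian elimination) gives:
  V_1 = 9.98 V, V_2 = 2.647 V, V_3 = 9.98 V
The requested potential is V_2 = 2.647 V.

Final answer: V_2 = 2.647 V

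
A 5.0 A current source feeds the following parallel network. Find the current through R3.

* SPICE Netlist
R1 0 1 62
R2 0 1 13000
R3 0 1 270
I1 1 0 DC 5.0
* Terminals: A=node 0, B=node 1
All resistors sit directly between nodes 0 and 1, so they are in parallel and share one voltage V; the full source current 5 A splits among them.
1/R_par = 1/62 + 1/13000 + 1/270 = 0.01991 S  =>  R_par = 50.23 Ω
V = I × R_par = 5 × 50.23 = 251.1 V
I_R3 = V/R3 = 251.1/270 = 0.9301 A

Final answer: 0.9301 A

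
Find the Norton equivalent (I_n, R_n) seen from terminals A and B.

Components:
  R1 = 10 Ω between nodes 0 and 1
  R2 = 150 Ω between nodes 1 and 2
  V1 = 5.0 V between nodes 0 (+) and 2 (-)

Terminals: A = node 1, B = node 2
Find the Thévenin equivalent first; then I_n = V_th/R_th and R_n = R_th.
Step 1 — V_th is the open-circuit voltage V_A - V_B (nothing connected across the terminals).
Nodal analysis, taking node 2 as the 0 V reference.
Source V1 fixes V_0 = 5 V.
KCL at each unknown node (sum of currents leaving = 0; resistances in Ω):
  Node 1: (V_1 - 5)/10 + (V_1 - 0)/150 = 0
Collecting terms: 0.1067 × V_1 = 0.5  =>  V_1 = 4.688 V
V_th = V_1 - V_2 = 4.688 - 0 = 4.688 V
Step 2 — R_th: zero the source — replace V1 by a short circuit (node 2 merges into node 0) — and find the resistance seen between A (node 1) and B (node 0).
Reduce the network between node 1 (A) and node 0 (B) by series/parallel combination:
  Rp1 = R1 ‖ R2 (parallel, both between nodes 0 and 1) = 1/(1/10 + 1/150) = 9.375 Ω
R_th = 9.375 Ω
I_n = V_th/R_th = 4.688/9.375 = 0.5 A, and R_n = R_th = 9.375 Ω

Final answer: I_n = 0.5 A, R_n = 9.375 Ω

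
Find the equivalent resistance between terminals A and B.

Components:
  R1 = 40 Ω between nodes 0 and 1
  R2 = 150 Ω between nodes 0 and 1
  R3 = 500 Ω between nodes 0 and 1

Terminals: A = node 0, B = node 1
Reduce the network between node 0 (A) and node 1 (B) by series/parallel combination:
  Rp1 = R1 ‖ R2 ‖ R3 (parallel, all between nodes 0 and 1) = 1/(1/40 + 1/150 + 1/500) = 29.7 Ω
R_eq = 29.7 Ω

Final answer: 29.7 Ω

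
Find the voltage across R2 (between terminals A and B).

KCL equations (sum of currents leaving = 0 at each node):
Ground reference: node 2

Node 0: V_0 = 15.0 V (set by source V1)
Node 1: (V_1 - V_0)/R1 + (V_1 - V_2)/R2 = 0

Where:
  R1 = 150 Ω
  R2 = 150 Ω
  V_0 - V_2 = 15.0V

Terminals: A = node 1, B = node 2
R1 and R2 are in series across V1 (node 0 → node 1 → node 2), and the output A–B is taken across R2, so this is a voltage divider.
Series current: I = V1/(R1 + R2) = 15/(150 + 150) = 15/300 = 0.05 A
V_R2 = I × R2 = V1 × R2/(R1 + R2) = 15 × 150/300 = 7.5 V

Final answer: 7.5 V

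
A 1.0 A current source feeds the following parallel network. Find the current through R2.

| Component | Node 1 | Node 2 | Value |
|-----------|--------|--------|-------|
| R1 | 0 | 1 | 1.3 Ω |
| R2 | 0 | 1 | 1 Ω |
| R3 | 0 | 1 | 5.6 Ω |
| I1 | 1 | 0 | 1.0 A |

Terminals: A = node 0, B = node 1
All resistors sit directly between nodes 0 and 1, so they are in parallel and share one voltage V; the full source current 1 A splits among them.
1/R_par = 1/1.3 + 1/1 + 1/5.6 = 1.948 S  =>  R_par = 0.5134 Ω
V = I × R_par = 1 × 0.5134 = 0.5134 V
I_R2 = V/R2 = 0.5134/1 = 0.5134 A

Final answer: 0.5134 A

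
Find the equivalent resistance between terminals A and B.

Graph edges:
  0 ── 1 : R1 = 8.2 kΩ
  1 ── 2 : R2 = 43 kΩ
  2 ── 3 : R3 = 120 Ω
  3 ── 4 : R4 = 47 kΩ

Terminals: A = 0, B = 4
Reduce the network between node 0 (A) and node 4 (B) by series/parallel combination:
  Rs1 = R1 + R2 (series, joined only at node 1) = 8200 + 43000 = 51200 Ω
  Rs2 = R3 + Rs1 (series, joined only at node 2) = 120 + 51200 = 51320 Ω
  Rs3 = R4 + Rs2 (series, joined only at node 3) = 47000 + 51320 = 98320 Ω
R_eq = 98.32 kΩ

Final answer: 98.32 kΩ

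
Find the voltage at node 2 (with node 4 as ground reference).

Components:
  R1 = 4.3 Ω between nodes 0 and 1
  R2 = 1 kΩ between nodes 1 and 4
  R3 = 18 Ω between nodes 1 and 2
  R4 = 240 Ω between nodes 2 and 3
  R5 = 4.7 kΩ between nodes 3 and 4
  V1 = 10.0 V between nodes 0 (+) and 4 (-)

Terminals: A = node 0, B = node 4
Nodal analysis, taking node 4 as the 0 V reference.
Source V1 fixes V_0 = 10 V.
KCL at each unknown node (sum of currents leaving = 0; resistances in Ω):
  Node 1: (V_1 - 10)/4.3 + (V_1 - 0)/1000 + (V_1 - V_2)/18 = 0
  Node 2: (V_2 - V_1)/18 + (V_2 - V_3)/240 = 0
  Node 3: (V_3 - V_2)/240 + (V_3 - 0)/4700 = 0
Collecting terms (coefficients in siemens):
  0.2891·V_1 - 0.05556·V_2 = 2.326
  0.05972·V_2 - 0.05556·V_1 - 0.004167·V_3 = 0
  0.004379·V_3 - 0.004167·V_2 = 0
Solving these 3 simultaneous equations (Gaussian elimination) gives:
  V_1 = 9.949 V, V_2 = 9.912 V, V_3 = 9.431 V
The requested potential is V_2 = 9.912 V.

Final answer: V_2 = 9.912 V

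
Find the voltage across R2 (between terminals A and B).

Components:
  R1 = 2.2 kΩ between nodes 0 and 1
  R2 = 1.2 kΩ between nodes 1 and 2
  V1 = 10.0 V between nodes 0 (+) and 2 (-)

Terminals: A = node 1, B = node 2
R1 and R2 are in series across V1 (node 0 → node 1 → node 2), and the output A–B is taken across R2, so this is a voltage divider.
Series current: I = V1/(R1 + R2) = 10/(2200 + 1200) = 10/3400 = 0.002941 A
V_R2 = I × R2 = V1 × R2/(R1 + R2) = 10 × 1200/3400 = 3.529 V

Final answer: 3.529 V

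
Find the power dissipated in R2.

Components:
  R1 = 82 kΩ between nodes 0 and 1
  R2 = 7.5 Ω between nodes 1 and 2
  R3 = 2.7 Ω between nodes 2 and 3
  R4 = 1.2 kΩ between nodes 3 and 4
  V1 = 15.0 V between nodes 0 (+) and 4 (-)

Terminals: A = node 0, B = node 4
Nodal analysis, taking node 4 as the 0 V reference.
Source V1 fixes V_0 = 15 V.
KCL at each unknown node (sum of currents leaving = 0; resistances in Ω):
  Node 1: (V_1 - 15)/82000 + (V_1 - V_2)/7.5 = 0
  Node 2: (V_2 - V_1)/7.5 + (V_2 - V_3)/2.7 = 0
  Node 3: (V_3 - V_2)/2.7 + (V_3 - 0)/1200 = 0
Collecting terms (coefficients in siemens):
  0.1333·V_1 - 0.1333·V_2 = 0.0001829
  0.5037·V_2 - 0.1333·V_1 - 0.3704·V_3 = 0
  0.3712·V_3 - 0.3704·V_2 = 0
Solving these 3 simultaneous equations (Gaussian elimination) gives:
  V_1 = 0.2182 V, V_2 = 0.2168 V, V_3 = 0.2163 V
I_R2 = (V_1 - V_2)/R2 = (0.2182 - 0.2168)/7.5 = 0.0001803 A
P_R2 = I_R2² × R2 = (0.0001803)² × 7.5 = 0.0000002437 W

Final answer: 2.437e-07 W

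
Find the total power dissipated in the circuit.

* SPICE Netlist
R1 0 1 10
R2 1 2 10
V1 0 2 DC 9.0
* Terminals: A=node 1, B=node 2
Nodal analysis, taking node 2 as the 0 V reference.
Source V1 fixes V_0 = 9 V.
KCL at each unknown node (sum of currents leaving = 0; resistances in Ω):
  Node 1: (V_1 - 9)/10 + (V_1 - 0)/10 = 0
Collecting terms: 0.2 × V_1 = 0.9  =>  V_1 = 4.5 V
Power in each resistor, P = (ΔV)²/R:
  P_R1 = (9 - 4.5)²/10 = 2.025 W
  P_R2 = (4.5 - 0)²/10 = 2.025 W
P_total = P_R1 + P_R2 = 4.05 W

Final answer: 4.05 W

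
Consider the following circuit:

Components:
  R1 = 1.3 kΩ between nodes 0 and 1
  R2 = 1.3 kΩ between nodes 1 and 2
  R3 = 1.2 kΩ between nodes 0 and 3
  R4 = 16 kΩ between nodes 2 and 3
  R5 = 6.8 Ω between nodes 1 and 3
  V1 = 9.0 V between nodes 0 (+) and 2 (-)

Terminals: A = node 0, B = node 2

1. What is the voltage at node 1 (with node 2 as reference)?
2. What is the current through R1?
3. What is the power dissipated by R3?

Nodal analysis, taking node 2 as the 0 V reference.
Source V1 fixes V_0 = 9 V.
KCL at each unknown node (sum of currents leaving = 0; resistances in Ω):
  Node 1: (V_1 - 9)/1300 + (V_1 - 0)/1300 + (V_1 - V_3)/6.8 = 0
  Node 3: (V_3 - 9)/1200 + (V_3 - 0)/16000 + (V_3 - V_1)/6.8 = 0
Collecting terms (coefficients in siemens):
  0.1486·V_1 - 0.1471·V_3 = 0.006923
  0.148·V_3 - 0.1471·V_1 = 0.0075
Determinant D = (0.1486)(0.148) - (-0.1471)(-0.1471) = 0.0003594
V_1 = [(0.006923)(0.148) - (-0.1471)(0.0075)]/D = 5.919 V
V_3 = [(0.1486)(0.0075) - (0.006923)(-0.1471)]/D = 5.934 V
Part 1:
  Read off the nodal solution: V_1 = 5.919 V
Part 2:
  I_R1 = (V_0 - V_1)/R1 = (9 - 5.919)/1300 = 0.00237 A
  Magnitude: I_R1 = 0.00237 A
Part 3:
  I_R3 = (V_0 - V_3)/R3 = (9 - 5.934)/1200 = 0.002555 A
  P_R3 = I_R3² × R3 = (0.002555)² × 1200 = 0.007832 W

Final answers:
1. V_1 = 5.919 V
2. I_R1 = 0.00237 A
3. P_R3 = 0.007832 W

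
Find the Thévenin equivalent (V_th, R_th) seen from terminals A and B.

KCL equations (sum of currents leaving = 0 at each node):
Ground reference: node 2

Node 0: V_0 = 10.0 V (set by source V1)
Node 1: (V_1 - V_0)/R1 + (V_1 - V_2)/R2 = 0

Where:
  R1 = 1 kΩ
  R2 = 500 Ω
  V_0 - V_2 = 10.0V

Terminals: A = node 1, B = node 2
Step 1 — V_th is the open-circuit voltage V_A - V_B (nothing connected across the terminals).
Nodal analysis, taking node 2 as the 0 V reference.
Source V1 fixes V_0 = 10 V.
KCL at each unknown node (sum of currents leaving = 0; resistances in Ω):
  Node 1: (V_1 - 10)/1000 + (V_1 - 0)/500 = 0
Collecting terms: 0.003 × V_1 = 0.01  =>  V_1 = 3.333 V
V_th = V_1 - V_2 = 3.333 - 0 = 3.333 V
Step 2 — R_th: zero the source — replace V1 by a short circuit (node 2 merges into node 0) — and find the resistance seen between A (node 1) and B (node 0).
Reduce the network between node 1 (A) and node 0 (B) by series/parallel combination:
  Rp1 = R1 ‖ R2 (parallel, both between nodes 0 and 1) = 1/(1/1000 + 1/500) = 333.3 Ω
R_th = 333.3 Ω

Final answer: V_th = 3.333 V, R_th = 333.3 Ω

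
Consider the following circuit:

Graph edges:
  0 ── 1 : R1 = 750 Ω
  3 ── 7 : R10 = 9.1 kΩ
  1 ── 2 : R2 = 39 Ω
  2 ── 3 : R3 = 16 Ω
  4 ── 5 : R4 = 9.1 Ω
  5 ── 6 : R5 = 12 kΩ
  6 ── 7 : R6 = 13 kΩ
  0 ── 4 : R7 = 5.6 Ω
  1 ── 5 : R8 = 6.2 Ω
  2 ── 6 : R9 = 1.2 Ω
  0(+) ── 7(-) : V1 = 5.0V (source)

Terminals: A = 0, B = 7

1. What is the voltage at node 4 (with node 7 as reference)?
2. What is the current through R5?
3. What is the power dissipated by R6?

Nodal analysis, taking node 7 as the 0 V reference.
Source V1 fixes V_0 = 5 V.
KCL at each unknown node (sum of currents leaving = 0; resistances in Ω):
  Node 1: (V_1 - 5)/750 + (V_1 - V_2)/39 + (V_1 - V_5)/6.2 = 0
  Node 2: (V_2 - V_1)/39 + (V_2 - V_3)/16 + (V_2 - V_6)/1.2 = 0
  Node 3: (V_3 - V_2)/16 + (V_3 - 0)/9100 = 0
  Node 4: (V_4 - V_5)/9.1 + (V_4 - 5)/5.6 = 0
  Node 5: (V_5 - V_4)/9.1 + (V_5 - V_6)/12000 + (V_5 - V_1)/6.2 = 0
  Node 6: (V_6 - V_5)/12000 + (V_6 - 0)/13000 + (V_6 - V_2)/1.2 = 0
Collecting terms (coefficients in siemens):
  0.1883·V_1 - 0.02564·V_2 - 0.1613·V_5 = 0.006667
  0.9215·V_2 - 0.02564·V_1 - 0.0625·V_3 - 0.8333·V_6 = 0
  0.06261·V_3 - 0.0625·V_2 = 0
  0.2885·V_4 - 0.1099·V_5 = 0.8929
  0.2713·V_5 - 0.1613·V_1 - 0.1099·V_4 - 0.00008333·V_6 = 0
  0.8335·V_6 - 0.8333·V_2 - 0.00008333·V_5 = 0
Solving these 6 simultaneous equations (Gaussian elimination) gives:
  V_1 = 4.981 V, V_2 = 4.945 V, V_3 = 4.937 V, V_4 = 4.995 V
  V_5 = 4.987 V, V_6 = 4.945 V
Part 1:
  Read off the nodal solution: V_4 = 4.995 V
Part 2:
  I_R5 = (V_5 - V_6)/R5 = (4.987 - 4.945)/12000 = 0.000003488 A
  Magnitude: I_R5 = 0.000003488 A
Part 3:
  I_R6 = (V_6 - V_7)/R6 = (4.945 - 0)/13000 = 0.0003804 A
  P_R6 = I_R6² × R6 = (0.0003804)² × 13000 = 0.001881 W

Final answers:
1. V_4 = 4.995 V
2. I_R5 = 3.488e-06 A
3. P_R6 = 0.001881 W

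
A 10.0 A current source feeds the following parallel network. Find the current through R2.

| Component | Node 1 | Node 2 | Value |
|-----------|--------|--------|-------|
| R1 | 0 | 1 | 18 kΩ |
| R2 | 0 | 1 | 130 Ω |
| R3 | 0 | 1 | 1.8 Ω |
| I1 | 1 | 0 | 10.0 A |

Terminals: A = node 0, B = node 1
All resistors sit directly between nodes 0 and 1, so they are in parallel and share one voltage V; the full source current 10 A splits among them.
1/R_par = 1/18000 + 1/130 + 1/1.8 = 0.5633 S  =>  R_par = 1.775 Ω
V = I × R_par = 10 × 1.775 = 17.75 V
I_R2 = V/R2 = 17.75/130 = 0.1366 A

Final answer: 0.1366 A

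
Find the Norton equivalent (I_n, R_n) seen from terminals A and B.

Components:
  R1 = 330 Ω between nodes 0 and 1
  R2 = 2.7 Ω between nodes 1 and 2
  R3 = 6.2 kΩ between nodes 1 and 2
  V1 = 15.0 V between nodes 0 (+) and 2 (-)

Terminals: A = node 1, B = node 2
Find the Thévenin equivalent first; then I_n = V_th/R_th and R_n = R_th.
Step 1 — V_th is the open-circuit voltage V_A - V_B (nothing connected across the terminals).
Nodal analysis, taking node 2 as the 0 V reference.
Source V1 fixes V_0 = 15 V.
KCL at each unknown node (sum of currents leaving = 0; resistances in Ω):
  Node 1: (V_1 - 15)/330 + (V_1 - 0)/2.7 + (V_1 - 0)/6200 = 0
Collecting terms: 0.3736 × V_1 = 0.04545  =>  V_1 = 0.1217 V
V_th = V_1 - V_2 = 0.1217 - 0 = 0.1217 V
Step 2 — R_th: zero the source — replace V1 by a short circuit (node 2 merges into node 0) — and find the resistance seen between A (node 1) and B (node 0).
Reduce the network between node 1 (A) and node 0 (B) by series/parallel combination:
  Rp1 = R1 ‖ R2 ‖ R3 (parallel, all between nodes 0 and 1) = 1/(1/330 + 1/2.7 + 1/6200) = 2.677 Ω
R_th = 2.677 Ω
I_n = V_th/R_th = 0.1217/2.677 = 0.04545 A, and R_n = R_th = 2.677 Ω

Final answer: I_n = 0.04545 A, R_n = 2.677 Ω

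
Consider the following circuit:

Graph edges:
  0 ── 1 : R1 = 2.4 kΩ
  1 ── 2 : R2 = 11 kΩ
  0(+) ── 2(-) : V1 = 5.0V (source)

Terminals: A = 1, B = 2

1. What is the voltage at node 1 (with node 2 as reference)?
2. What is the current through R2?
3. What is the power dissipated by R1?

Nodal analysis, taking node 2 as the 0 V reference.
Source V1 fixes V_0 = 5 V.
KCL at each unknown node (sum of currents leaving = 0; resistances in Ω):
  Node 1: (V_1 - 5)/2400 + (V_1 - 0)/11000 = 0
Collecting terms: 0.0005076 × V_1 = 0.002083  =>  V_1 = 4.104 V
Part 1:
  Read off the nodal solution: V_1 = 4.104 V
Part 2:
  I_R2 = (V_1 - V_2)/R2 = (4.104 - 0)/11000 = 0.0003731 A
  Magnitude: I_R2 = 0.0003731 A
Part 3:
  I_R1 = (V_0 - V_1)/R1 = (5 - 4.104)/2400 = 0.0003731 A
  P_R1 = I_R1² × R1 = (0.0003731)² × 2400 = 0.0003342 W

Final answers:
1. V_1 = 4.104 V
2. I_R2 = 0.0003731 A
3. P_R1 = 0.0003342 W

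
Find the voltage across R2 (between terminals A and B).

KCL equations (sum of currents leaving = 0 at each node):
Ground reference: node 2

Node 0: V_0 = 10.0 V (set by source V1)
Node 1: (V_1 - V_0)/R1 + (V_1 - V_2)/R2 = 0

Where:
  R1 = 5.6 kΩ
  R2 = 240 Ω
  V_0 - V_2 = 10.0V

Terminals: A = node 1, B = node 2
R1 and R2 are in series across V1 (node 0 → node 1 → node 2), and the output A–B is taken across R2, so this is a voltage divider.
Series current: I = V1/(R1 + R2) = 10/(5600 + 240) = 10/5840 = 0.001712 A
V_R2 = I × R2 = V1 × R2/(R1 + R2) = 10 × 240/5840 = 0.411 V

Final answer: 0.411 V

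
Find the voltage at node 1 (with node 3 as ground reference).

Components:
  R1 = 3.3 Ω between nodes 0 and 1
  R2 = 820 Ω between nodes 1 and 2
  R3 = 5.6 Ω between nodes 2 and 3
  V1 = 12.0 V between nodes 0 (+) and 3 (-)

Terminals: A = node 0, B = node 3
Nodal analysis, taking node 3 as the 0 V reference.
Source V1 fixes V_0 = 12 V.
KCL at each unknown node (sum of currents leaving = 0; resistances in Ω):
  Node 1: (V_1 - 12)/3.3 + (V_1 - V_2)/820 = 0
  Node 2: (V_2 - V_1)/820 + (V_2 - 0)/5.6 = 0
Collecting terms (coefficients in siemens):
  0.3042·V_1 - 0.00122·V_2 = 3.636
  0.1798·V_2 - 0.00122·V_1 = 0
Determinant D = (0.3042)(0.1798) - (-0.00122)(-0.00122) = 0.0547
V_1 = [(3.636)(0.1798) - (-0.00122)(0)]/D = 11.95 V
V_2 = [(0.3042)(0) - (3.636)(-0.00122)]/D = 0.08107 V
The requested potential is V_1 = 11.95 V.

Final answer: V_1 = 11.95 V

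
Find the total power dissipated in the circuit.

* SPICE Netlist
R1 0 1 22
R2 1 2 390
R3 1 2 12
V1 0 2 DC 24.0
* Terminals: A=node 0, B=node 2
Nodal analysis, taking node 2 as the 0 V reference.
Source V1 fixes V_0 = 24 V.
KCL at each unknown node (sum of currents leaving = 0; resistances in Ω):
  Node 1: (V_1 - 24)/22 + (V_1 - 0)/390 + (V_1 - 0)/12 = 0
Collecting terms: 0.1314 × V_1 = 1.091  =>  V_1 = 8.305 V
Power in each resistor, P = (ΔV)²/R:
  P_R1 = (24 - 8.305)²/22 = 11.2 W
  P_R2 = (8.305 - 0)²/390 = 0.1769 W
  P_R3 = (8.305 - 0)²/12 = 5.748 W
P_total = P_R1 + P_R2 + P_R3 = 17.12 W

Final answer: 17.12 W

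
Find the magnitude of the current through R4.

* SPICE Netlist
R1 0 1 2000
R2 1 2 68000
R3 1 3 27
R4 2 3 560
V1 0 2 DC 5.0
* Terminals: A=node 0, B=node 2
Nodal analysis, taking node 2 as the 0 V reference.
Source V1 fixes V_0 = 5 V.
KCL at each unknown node (sum of currents leaving = 0; resistances in Ω):
  Node 1: (V_1 - 5)/2000 + (V_1 - 0)/68000 + (V_1 - V_3)/27 = 0
  Node 3: (V_3 - V_1)/27 + (V_3 - 0)/560 = 0
Collecting terms (coefficients in siemens):
  0.03755·V_1 - 0.03704·V_3 = 0.0025
  0.03882·V_3 - 0.03704·V_1 = 0
Determinant D = (0.03755)(0.03882) - (-0.03704)(-0.03704) = 0.00008612
V_1 = [(0.0025)(0.03882) - (-0.03704)(0)]/D = 1.127 V
V_3 = [(0.03755)(0) - (0.0025)(-0.03704)]/D = 1.075 V
I_R4 = (V_2 - V_3)/R4 = (0 - 1.075)/560 = -0.00192 A
|I_R4| = 0.00192 A

Final answer: |I_R4| = 0.00192 A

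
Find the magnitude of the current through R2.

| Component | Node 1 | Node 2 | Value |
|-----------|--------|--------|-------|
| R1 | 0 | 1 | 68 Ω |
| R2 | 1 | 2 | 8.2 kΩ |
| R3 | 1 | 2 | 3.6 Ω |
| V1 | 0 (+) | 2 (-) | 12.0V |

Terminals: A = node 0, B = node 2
Nodal analysis, taking node 2 as the 0 V reference.
Source V1 fixes V_0 = 12 V.
KCL at each unknown node (sum of currents leaving = 0; resistances in Ω):
  Node 1: (V_1 - 12)/68 + (V_1 - 0)/8200 + (V_1 - 0)/3.6 = 0
Collecting terms: 0.2926 × V_1 = 0.1765  =>  V_1 = 0.6031 V
I_R2 = (V_1 - V_2)/R2 = (0.6031 - 0)/8200 = 0.00007355 A
|I_R2| = 0.00007355 A

Final answer: |I_R2| = 7.355e-05 A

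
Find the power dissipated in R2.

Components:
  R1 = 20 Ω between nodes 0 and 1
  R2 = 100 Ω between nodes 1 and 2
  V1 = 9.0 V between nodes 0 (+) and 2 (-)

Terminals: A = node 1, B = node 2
Nodal analysis, taking node 2 as the 0 V reference.
Source V1 fixes V_0 = 9 V.
KCL at each unknown node (sum of currents leaving = 0; resistances in Ω):
  Node 1: (V_1 - 9)/20 + (V_1 - 0)/100 = 0
Collecting terms: 0.06 × V_1 = 0.45  =>  V_1 = 7.5 V
I_R2 = (V_1 - V_2)/R2 = (7.5 - 0)/100 = 0.075 A
P_R2 = I_R2² × R2 = (0.075)² × 100 = 0.5625 W

Final answer: 0.5625 W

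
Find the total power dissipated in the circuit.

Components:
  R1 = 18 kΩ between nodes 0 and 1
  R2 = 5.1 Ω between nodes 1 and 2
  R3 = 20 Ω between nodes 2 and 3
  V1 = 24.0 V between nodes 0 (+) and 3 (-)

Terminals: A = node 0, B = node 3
Nodal analysis, taking node 3 as the 0 V reference.
Source V1 fixes V_0 = 24 V.
KCL at each unknown node (sum of currents leaving = 0; resistances in Ω):
  Node 1: (V_1 - 24)/18000 + (V_1 - V_2)/5.1 = 0
  Node 2: (V_2 - V_1)/5.1 + (V_2 - 0)/20 = 0
Collecting terms (coefficients in siemens):
  0.1961·V_1 - 0.1961·V_2 = 0.001333
  0.2461·V_2 - 0.1961·V_1 = 0
Determinant D = (0.1961)(0.2461) - (-0.1961)(-0.1961) = 0.009818
V_1 = [(0.001333)(0.2461) - (-0.1961)(0)]/D = 0.03342 V
V_2 = [(0.1961)(0) - (0.001333)(-0.1961)]/D = 0.02663 V
Power in each resistor, P = (ΔV)²/R:
  P_R1 = (24 - 0.03342)²/18000 = 0.03191 W
  P_R2 = (0.03342 - 0.02663)²/5.1 = 0.000009041 W
  P_R3 = (0.02663 - 0)²/20 = 0.00003546 W
P_total = P_R1 + P_R2 + P_R3 = 0.03196 W

Final answer: 0.03196 W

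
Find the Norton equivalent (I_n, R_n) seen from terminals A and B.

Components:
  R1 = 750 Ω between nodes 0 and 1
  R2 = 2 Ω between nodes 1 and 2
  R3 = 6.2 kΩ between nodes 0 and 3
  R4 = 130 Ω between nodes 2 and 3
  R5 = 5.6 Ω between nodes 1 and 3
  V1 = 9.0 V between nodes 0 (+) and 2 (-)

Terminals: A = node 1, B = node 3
Find the Thévenin equivalent first; then I_n = V_th/R_th and R_n = R_th.
Step 1 — V_th is the open-circuit voltage V_A - V_B (nothing connected across the terminals).
Nodal analysis, taking node 2 as the 0 V reference.
Source V1 fixes V_0 = 9 V.
KCL at each unknown node (sum of currents leaving = 0; resistances in Ω):
  Node 1: (V_1 - 9)/750 + (V_1 - 0)/2 + (V_1 - V_3)/5.6 = 0
  Node 3: (V_3 - 9)/6200 + (V_3 - 0)/130 + (V_3 - V_1)/5.6 = 0
Collecting terms (coefficients in siemens):
  0.6799·V_1 - 0.1786·V_3 = 0.012
  0.1864·V_3 - 0.1786·V_1 = 0.001452
Determinant D = (0.6799)(0.1864) - (-0.1786)(-0.1786) = 0.09486
V_1 = [(0.012)(0.1864) - (-0.1786)(0.001452)]/D = 0.02631 V
V_3 = [(0.6799)(0.001452) - (0.012)(-0.1786)]/D = 0.03299 V
V_th = V_1 - V_3 = 0.02631 - 0.03299 = -0.006678 V
Step 2 — R_th: zero the source — replace V1 by a short circuit (node 2 merges into node 0) — and find the resistance seen between A (node 1) and B (node 3).
Reduce the network between node 1 (A) and node 3 (B) by series/parallel combination:
  Rp1 = R1 ‖ R2 (parallel, both between nodes 0 and 1) = 1/(1/750 + 1/2) = 1.995 Ω
  Rp2 = R3 ‖ R4 (parallel, both between nodes 0 and 3) = 1/(1/6200 + 1/130) = 127.3 Ω
  Rs1 = Rp1 + Rp2 (series, joined only at node 0) = 1.995 + 127.3 = 129.3 Ω
  Rp3 = R5 ‖ Rs1 (parallel, both between nodes 1 and 3) = 1/(1/5.6 + 1/129.3) = 5.368 Ω
R_th = 5.368 Ω
I_n = V_th/R_th = -0.006678/5.368 = -0.001244 A, and R_n = R_th = 5.368 Ω

Final answer: I_n = -0.001244 A, R_n = 5.368 Ω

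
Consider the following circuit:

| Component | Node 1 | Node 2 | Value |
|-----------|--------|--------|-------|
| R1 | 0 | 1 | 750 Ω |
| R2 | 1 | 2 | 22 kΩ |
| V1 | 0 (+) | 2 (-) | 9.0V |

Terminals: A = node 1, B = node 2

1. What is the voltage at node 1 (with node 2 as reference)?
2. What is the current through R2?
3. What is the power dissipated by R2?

Nodal analysis, taking node 2 as the 0 V reference.
Source V1 fixes V_0 = 9 V.
KCL at each unknown node (sum of currents leaving = 0; resistances in Ω):
  Node 1: (V_1 - 9)/750 + (V_1 - 0)/22000 = 0
Collecting terms: 0.001379 × V_1 = 0.012  =>  V_1 = 8.703 V
Part 1:
  Read off the nodal solution: V_1 = 8.703 V
Part 2:
  I_R2 = (V_1 - V_2)/R2 = (8.703 - 0)/22000 = 0.0003956 A
  Magnitude: I_R2 = 0.0003956 A
Part 3:
  I_R2 = (V_1 - V_2)/R2 = (8.703 - 0)/22000 = 0.0003956 A
  P_R2 = I_R2² × R2 = (0.0003956)² × 22000 = 0.003443 W

Final answers:
1. V_1 = 8.703 V
2. I_R2 = 0.0003956 A
3. P_R2 = 0.003443 W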